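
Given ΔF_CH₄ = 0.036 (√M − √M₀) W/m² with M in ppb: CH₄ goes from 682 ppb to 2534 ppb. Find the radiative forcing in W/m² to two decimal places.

CH₄: 0.036 × (√2534 − √682) = 0.036 × (50.3389 − 26.1151) = 0.036 × 24.2238 = 0.8721 W/m².

ΔF = 0.87 W/m²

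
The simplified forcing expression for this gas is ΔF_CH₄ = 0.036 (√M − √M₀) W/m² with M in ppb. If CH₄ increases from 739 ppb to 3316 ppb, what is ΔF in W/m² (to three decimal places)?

CH₄: 0.036 × (√3316 − √739) = 0.036 × (57.5847 − 27.1846) = 0.036 × 30.4001 = 1.0944 W/m².

ΔF = 1.094 W/m²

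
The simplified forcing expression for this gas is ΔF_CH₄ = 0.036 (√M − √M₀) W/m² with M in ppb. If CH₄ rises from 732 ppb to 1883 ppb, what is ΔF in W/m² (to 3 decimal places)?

CH₄: 0.036 × (√1883 − √732) = 0.036 × (43.3935 − 27.0555) = 0.036 × 16.3380 = 0.5882 W/m².

ΔF = 0.588 W/m²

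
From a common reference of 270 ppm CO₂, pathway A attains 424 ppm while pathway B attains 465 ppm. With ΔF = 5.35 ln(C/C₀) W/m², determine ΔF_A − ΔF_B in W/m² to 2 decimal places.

ΔF_A = 5.35 ln(424/270) = 5.35 × 0.45131 = 2.4145 W/m².
ΔF_B = 5.35 ln(465/270) = 5.35 × 0.54362 = 2.9084 W/m².
Difference: 2.4145 − 2.9084 = -0.4939 W/m².

ΔF_A − ΔF_B = -0.49 W/m²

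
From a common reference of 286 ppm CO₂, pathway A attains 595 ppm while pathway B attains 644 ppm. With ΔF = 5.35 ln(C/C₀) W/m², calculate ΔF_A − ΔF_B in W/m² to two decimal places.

ΔF_A = 5.35 ln(595/286) = 5.35 × 0.73257 = 3.9192 W/m².
ΔF_B = 5.35 ln(644/286) = 5.35 × 0.81171 = 4.3426 W/m².
Difference: 3.9192 − 4.3426 = -0.4234 W/m².

ΔF_A − ΔF_B = -0.42 W/m²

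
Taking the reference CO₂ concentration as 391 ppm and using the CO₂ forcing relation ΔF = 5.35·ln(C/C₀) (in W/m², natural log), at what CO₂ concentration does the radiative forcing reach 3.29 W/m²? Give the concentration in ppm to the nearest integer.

C ≈ 723 ppm

Set 5.35 ln(C/391) = 3.29, so ln(C/391) = 3.29/5.35 = 0.61495.
Then C/391 = e^0.61495 = 1.84956, giving C = 391 × 1.84956 = 723.18 ppm.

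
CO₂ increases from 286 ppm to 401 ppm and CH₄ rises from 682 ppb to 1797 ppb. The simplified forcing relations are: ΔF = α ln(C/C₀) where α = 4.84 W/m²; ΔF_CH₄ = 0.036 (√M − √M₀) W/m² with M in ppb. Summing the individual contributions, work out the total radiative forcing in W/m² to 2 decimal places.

CO₂: 4.84 × ln(401/286) = 4.84 × ln(1.40210) = 4.84 × 0.33797 = 1.6358 W/m².
CH₄: 0.036 × (√1797 − √682) = 0.036 × (42.3910 − 26.1151) = 0.036 × 16.2759 = 0.5859 W/m².
Total ΔF = 1.6358 + 0.5859 = 2.2217 W/m².

ΔF = 2.22 W/m²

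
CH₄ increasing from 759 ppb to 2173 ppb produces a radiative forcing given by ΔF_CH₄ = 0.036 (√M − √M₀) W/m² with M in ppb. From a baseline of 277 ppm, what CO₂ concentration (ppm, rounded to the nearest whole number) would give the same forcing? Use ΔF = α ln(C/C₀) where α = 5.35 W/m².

CH₄ forcing: 0.036 × (√2173 − √759) = 0.036 × (46.6154 − 27.5500) = 0.036 × 19.0654 = 0.68635 W/m².
Set 5.35 ln(C/277) = 0.68635: ln(C/277) = 0.68635/5.35 = 0.12829, so C = 277 × e^0.12829 = 277 × 1.13688 = 314.92 ppm.

C ≈ 315 ppm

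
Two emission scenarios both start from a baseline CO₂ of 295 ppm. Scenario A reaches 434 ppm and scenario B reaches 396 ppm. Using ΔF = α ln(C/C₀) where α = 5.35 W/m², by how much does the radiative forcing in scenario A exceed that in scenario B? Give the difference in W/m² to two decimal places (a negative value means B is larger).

ΔF_A = 5.35 ln(434/295) = 5.35 × 0.38607 = 2.0655 W/m².
ΔF_B = 5.35 ln(396/295) = 5.35 × 0.29444 = 1.5753 W/m².
Difference: 2.0655 − 1.5753 = 0.4902 W/m².

ΔF_A − ΔF_B = 0.49 W/m²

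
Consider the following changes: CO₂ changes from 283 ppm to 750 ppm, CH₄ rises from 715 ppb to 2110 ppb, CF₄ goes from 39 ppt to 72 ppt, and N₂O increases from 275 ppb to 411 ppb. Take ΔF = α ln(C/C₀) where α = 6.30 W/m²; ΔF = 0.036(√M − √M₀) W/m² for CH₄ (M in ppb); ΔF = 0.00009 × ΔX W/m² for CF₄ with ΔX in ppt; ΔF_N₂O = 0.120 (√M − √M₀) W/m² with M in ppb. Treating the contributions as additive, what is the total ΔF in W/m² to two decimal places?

CO₂: 6.30 × ln(750/283) = 6.30 × ln(2.65018) = 6.30 × 0.97463 = 6.1402 W/m².
CH₄: 0.036 × (√2110 − √715) = 0.036 × (45.9347 − 26.7395) = 0.036 × 19.1952 = 0.6910 W/m².
CF₄: ΔF = 0.00009 × (72 − 39) = 0.00009 × 33 = 0.0030 W/m².
N₂O: 0.120 × (√411 − √275) = 0.120 × (20.2731 − 16.5831) = 0.120 × 3.6900 = 0.4428 W/m².
Total ΔF = 6.1402 + 0.6910 + 0.0030 + 0.4428 = 7.2770 W/m².

ΔF = 7.28 W/m²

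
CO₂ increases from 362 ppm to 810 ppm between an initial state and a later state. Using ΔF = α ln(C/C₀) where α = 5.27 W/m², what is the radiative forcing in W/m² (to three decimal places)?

CO₂: 5.27 × ln(810/362) = 5.27 × ln(2.23757) = 5.27 × 0.80539 = 4.2444 W/m².

ΔF = 4.244 W/m²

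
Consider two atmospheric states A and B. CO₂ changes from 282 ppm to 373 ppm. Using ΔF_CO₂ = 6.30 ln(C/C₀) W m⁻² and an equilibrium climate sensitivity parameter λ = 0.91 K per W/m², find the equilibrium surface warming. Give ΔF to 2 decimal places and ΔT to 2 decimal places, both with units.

CO₂: 6.30 × ln(373/282) = 6.30 × ln(1.32270) = 6.30 × 0.27968 = 1.7620 W/m².
ΔT = λ ΔF = 0.91 × 1.76 = 1.6016 K.

ΔF = 1.76 W/m²; ΔT = 1.60 K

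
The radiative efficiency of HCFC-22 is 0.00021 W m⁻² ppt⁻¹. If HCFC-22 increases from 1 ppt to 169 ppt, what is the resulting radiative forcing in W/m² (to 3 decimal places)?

ΔF = 0.035 W/m²

HCFC-22: ΔF = 0.00021 × (169 − 1) = 0.00021 × 168 = 0.0353 W/m².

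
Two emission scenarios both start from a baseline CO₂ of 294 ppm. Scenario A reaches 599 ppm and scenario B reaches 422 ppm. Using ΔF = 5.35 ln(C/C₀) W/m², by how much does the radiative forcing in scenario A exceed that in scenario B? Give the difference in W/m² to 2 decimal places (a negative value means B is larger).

ΔF_A − ΔF_B = 1.87 W/m²

ΔF_A = 5.35 ln(599/294) = 5.35 × 0.71168 = 3.8075 W/m².
ΔF_B = 5.35 ln(422/294) = 5.35 × 0.36143 = 1.9337 W/m².
Difference: 3.8075 − 1.9337 = 1.8738 W/m².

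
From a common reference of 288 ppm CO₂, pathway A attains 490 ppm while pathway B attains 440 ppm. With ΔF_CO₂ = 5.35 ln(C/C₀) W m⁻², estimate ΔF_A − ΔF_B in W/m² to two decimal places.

ΔF_A − ΔF_B = 0.58 W/m²

ΔF_A = 5.35 ln(490/288) = 5.35 × 0.53144 = 2.8432 W/m².
ΔF_B = 5.35 ln(440/288) = 5.35 × 0.42381 = 2.2674 W/m².
Difference: 2.8432 − 2.2674 = 0.5758 W/m².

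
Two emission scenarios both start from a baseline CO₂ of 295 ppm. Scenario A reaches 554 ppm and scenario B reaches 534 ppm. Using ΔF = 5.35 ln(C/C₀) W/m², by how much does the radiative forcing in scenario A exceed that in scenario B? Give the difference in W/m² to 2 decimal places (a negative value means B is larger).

ΔF_A − ΔF_B = 0.20 W/m²

ΔF_A = 5.35 ln(554/295) = 5.35 × 0.63019 = 3.3715 W/m².
ΔF_B = 5.35 ln(534/295) = 5.35 × 0.59342 = 3.1748 W/m².
Difference: 3.3715 − 3.1748 = 0.1967 W/m².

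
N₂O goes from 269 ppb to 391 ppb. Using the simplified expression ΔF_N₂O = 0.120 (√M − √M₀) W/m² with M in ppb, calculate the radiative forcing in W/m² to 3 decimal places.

N₂O: 0.120 × (√391 − √269) = 0.120 × (19.7737 − 16.4012) = 0.120 × 3.3725 = 0.4047 W/m².

ΔF = 0.405 W/m²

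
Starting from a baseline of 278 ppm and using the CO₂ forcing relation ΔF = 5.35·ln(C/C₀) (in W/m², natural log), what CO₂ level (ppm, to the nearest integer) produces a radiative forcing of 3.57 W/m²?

Set 5.35 ln(C/278) = 3.57, so ln(C/278) = 3.57/5.35 = 0.66729.
Then C/278 = e^0.66729 = 1.94895, giving C = 278 × 1.94895 = 541.81 ppm.

C ≈ 542 ppm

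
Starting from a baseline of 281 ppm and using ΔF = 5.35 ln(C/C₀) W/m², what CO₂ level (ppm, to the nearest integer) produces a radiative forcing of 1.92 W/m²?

C ≈ 402 ppm

Set 5.35 ln(C/281) = 1.92, so ln(C/281) = 1.92/5.35 = 0.35888.
Then C/281 = e^0.35888 = 1.43172, giving C = 281 × 1.43172 = 402.31 ppm.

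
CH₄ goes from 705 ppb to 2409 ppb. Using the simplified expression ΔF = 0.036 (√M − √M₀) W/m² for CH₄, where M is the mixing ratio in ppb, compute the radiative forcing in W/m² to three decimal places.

ΔF = 0.811 W/m²

CH₄: 0.036 × (√2409 − √705) = 0.036 × (49.0816 − 26.5518) = 0.036 × 22.5298 = 0.8111 W/m².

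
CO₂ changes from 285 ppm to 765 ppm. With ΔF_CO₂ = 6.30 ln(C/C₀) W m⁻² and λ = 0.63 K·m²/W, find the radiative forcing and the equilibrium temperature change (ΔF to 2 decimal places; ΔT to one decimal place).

CO₂: 6.30 × ln(765/285) = 6.30 × ln(2.68421) = 6.30 × 0.98739 = 6.2206 W/m².
ΔT = λ ΔF = 0.63 × 6.22 = 3.9186 K.

ΔF = 6.22 W/m²; ΔT = 3.9 K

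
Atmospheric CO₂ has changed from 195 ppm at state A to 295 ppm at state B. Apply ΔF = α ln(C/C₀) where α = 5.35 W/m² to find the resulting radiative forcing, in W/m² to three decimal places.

CO₂ absorption bands are partially saturated, so forcing scales with the logarithm of the concentration ratio.
CO₂: 5.35 × ln(295/195) = 5.35 × ln(1.51282) = 5.35 × 0.41398 = 2.2148 W/m².

ΔF = 2.215 W/m²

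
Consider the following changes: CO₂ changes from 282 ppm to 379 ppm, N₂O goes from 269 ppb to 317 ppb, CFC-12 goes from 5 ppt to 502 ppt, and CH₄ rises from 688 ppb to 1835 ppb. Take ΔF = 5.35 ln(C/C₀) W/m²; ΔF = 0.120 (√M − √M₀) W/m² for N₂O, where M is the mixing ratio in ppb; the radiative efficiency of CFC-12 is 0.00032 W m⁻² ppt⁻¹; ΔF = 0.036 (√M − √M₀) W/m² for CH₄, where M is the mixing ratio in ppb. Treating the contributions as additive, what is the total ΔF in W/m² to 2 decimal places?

ΔF = 2.51 W/m²

CO₂: 5.35 × ln(379/282) = 5.35 × ln(1.34397) = 5.35 × 0.29563 = 1.5816 W/m².
N₂O: 0.120 × (√317 − √269) = 0.120 × (17.8045 − 16.4012) = 0.120 × 1.4033 = 0.1684 W/m².
CFC-12: ΔF = 0.00032 × (502 − 5) = 0.00032 × 497 = 0.1590 W/m².
CH₄: 0.036 × (√1835 − √688) = 0.036 × (42.8369 − 26.2298) = 0.036 × 16.6071 = 0.5979 W/m².
Total ΔF = 1.5816 + 0.1684 + 0.1590 + 0.5979 = 2.5069 W/m².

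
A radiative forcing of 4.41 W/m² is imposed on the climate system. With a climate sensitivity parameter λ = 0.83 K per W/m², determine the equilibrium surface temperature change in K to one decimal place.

ΔT = 3.7 K

ΔT = λ ΔF = 0.83 × 4.41 = 3.6603 K.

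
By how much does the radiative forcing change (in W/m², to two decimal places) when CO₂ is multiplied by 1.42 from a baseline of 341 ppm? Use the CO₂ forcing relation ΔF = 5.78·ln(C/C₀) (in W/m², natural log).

Because the forcing depends only on the ratio C/C₀, the initial concentration does not enter.
ΔF = 5.78 × ln(1.42) = 5.78 × 0.35066 = 2.0268 W/m².

ΔF = 2.03 W/m²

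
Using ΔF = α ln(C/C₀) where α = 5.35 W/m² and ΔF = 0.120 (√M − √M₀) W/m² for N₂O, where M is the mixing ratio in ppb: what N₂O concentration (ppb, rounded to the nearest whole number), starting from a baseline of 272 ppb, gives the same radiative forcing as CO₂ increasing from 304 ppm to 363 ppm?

CO₂ forcing: 5.35 × ln(363/304) = 5.35 × 0.177375 = 0.94896 W/m².
Set 0.120(√M − √272) = 0.94896: √M = 0.94896/0.120 + √272 = 7.9080 + 16.4924 = 24.4004.
M = (24.4004)² = 595.38 ppb.

M ≈ 595 ppb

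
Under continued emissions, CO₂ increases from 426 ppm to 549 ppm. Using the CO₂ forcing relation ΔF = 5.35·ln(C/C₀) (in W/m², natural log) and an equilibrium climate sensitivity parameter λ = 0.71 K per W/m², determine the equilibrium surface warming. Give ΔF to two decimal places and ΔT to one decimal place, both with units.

ΔF = 1.36 W/m²; ΔT = 1.0 K

CO₂: 5.35 × ln(549/426) = 5.35 × ln(1.28873) = 5.35 × 0.25366 = 1.3571 W/m².
ΔT = λ ΔF = 0.71 × 1.36 = 0.9656 K.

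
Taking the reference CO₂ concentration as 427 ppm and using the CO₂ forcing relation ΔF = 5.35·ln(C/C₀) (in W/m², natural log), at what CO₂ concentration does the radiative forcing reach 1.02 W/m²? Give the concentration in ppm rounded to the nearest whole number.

C ≈ 517 ppm

Set 5.35 ln(C/427) = 1.02, so ln(C/427) = 1.02/5.35 = 0.19065.
Then C/427 = e^0.19065 = 1.21004, giving C = 427 × 1.21004 = 516.69 ppm.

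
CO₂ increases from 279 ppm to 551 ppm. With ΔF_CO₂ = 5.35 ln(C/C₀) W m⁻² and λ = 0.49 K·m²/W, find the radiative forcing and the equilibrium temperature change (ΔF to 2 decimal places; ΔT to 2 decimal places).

CO₂: 5.35 × ln(551/279) = 5.35 × ln(1.97491) = 5.35 × 0.68052 = 3.6408 W/m².
ΔT = λ ΔF = 0.49 × 3.64 = 1.7836 K.

ΔF = 3.64 W/m²; ΔT = 1.78 K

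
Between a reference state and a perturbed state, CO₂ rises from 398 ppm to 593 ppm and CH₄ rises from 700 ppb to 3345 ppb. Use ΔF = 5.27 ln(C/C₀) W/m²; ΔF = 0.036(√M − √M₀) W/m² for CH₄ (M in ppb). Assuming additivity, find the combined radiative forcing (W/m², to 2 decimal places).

ΔF = 3.23 W/m²

CO₂: 5.27 × ln(593/398) = 5.27 × ln(1.48995) = 5.27 × 0.39874 = 2.1014 W/m².
CH₄: 0.036 × (√3345 − √700) = 0.036 × (57.8360 − 26.4575) = 0.036 × 31.3785 = 1.1296 W/m².
Total ΔF = 2.1014 + 1.1296 = 3.2310 W/m².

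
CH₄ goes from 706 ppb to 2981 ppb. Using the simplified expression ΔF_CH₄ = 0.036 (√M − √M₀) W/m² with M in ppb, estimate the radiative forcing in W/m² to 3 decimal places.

ΔF = 1.009 W/m²

CH₄: 0.036 × (√2981 − √706) = 0.036 × (54.5985 − 26.5707) = 0.036 × 28.0278 = 1.0090 W/m².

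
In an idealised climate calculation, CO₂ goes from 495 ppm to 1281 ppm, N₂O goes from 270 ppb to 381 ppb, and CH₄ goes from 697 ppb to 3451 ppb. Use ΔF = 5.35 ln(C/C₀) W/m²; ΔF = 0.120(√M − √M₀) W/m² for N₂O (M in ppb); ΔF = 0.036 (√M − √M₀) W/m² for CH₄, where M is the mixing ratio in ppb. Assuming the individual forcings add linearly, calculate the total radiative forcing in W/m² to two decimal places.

ΔF = 6.62 W/m²

CO₂: 5.35 × ln(1281/495) = 5.35 × ln(2.58788) = 5.35 × 0.95084 = 5.0870 W/m².
N₂O: 0.120 × (√381 − √270) = 0.120 × (19.5192 − 16.4317) = 0.120 × 3.0875 = 0.3705 W/m².
CH₄: 0.036 × (√3451 − √697) = 0.036 × (58.7452 − 26.4008) = 0.036 × 32.3444 = 1.1644 W/m².
Total ΔF = 5.0870 + 0.3705 + 1.1644 = 6.6219 W/m².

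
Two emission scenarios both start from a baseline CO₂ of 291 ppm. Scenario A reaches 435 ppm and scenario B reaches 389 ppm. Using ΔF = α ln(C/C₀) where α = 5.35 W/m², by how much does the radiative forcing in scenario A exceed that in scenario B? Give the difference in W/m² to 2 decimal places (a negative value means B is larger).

ΔF_A − ΔF_B = 0.60 W/m²

ΔF_A = 5.35 ln(435/291) = 5.35 × 0.40202 = 2.1508 W/m².
ΔF_B = 5.35 ln(389/291) = 5.35 × 0.29026 = 1.5529 W/m².
Difference: 2.1508 − 1.5529 = 0.5979 W/m².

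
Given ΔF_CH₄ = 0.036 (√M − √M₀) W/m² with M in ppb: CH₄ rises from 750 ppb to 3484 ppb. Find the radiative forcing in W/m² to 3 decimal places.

ΔF = 1.139 W/m²

CH₄: 0.036 × (√3484 − √750) = 0.036 × (59.0254 − 27.3861) = 0.036 × 31.6393 = 1.1390 W/m².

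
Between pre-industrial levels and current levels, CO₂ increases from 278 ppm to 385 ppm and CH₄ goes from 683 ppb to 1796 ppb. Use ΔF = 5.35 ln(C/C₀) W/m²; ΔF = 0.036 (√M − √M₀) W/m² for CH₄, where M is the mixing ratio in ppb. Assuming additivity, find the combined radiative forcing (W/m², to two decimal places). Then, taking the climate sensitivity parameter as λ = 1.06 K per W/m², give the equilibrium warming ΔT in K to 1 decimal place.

ΔF = 2.33 W/m²; ΔT = 2.5 K

CO₂: 5.35 × ln(385/278) = 5.35 × ln(1.38489) = 5.35 × 0.32562 = 1.7421 W/m².
CH₄: 0.036 × (√1796 − √683) = 0.036 × (42.3792 − 26.1343) = 0.036 × 16.2449 = 0.5848 W/m².
Total ΔF = 1.7421 + 0.5848 = 2.3269 W/m².
ΔT = λ ΔF = 1.06 × 2.33 = 2.4698 K.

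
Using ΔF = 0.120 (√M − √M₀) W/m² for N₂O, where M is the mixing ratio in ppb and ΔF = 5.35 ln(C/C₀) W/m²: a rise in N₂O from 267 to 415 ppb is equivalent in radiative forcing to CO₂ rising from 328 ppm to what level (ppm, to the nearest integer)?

C ≈ 359 ppm

N₂O forcing: 0.120 × (√415 − √267) = 0.120 × (20.3715 − 16.3401) = 0.120 × 4.0314 = 0.48377 W/m².
Set 5.35 ln(C/328) = 0.48377: ln(C/328) = 0.48377/5.35 = 0.09042, so C = 328 × e^0.09042 = 328 × 1.09463 = 359.04 ppm.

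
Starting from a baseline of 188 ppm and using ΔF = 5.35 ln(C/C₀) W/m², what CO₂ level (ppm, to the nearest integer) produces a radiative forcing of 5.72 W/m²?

Set 5.35 ln(C/188) = 5.72, so ln(C/188) = 5.72/5.35 = 1.06916.
Then C/188 = e^1.06916 = 2.91293, giving C = 188 × 2.91293 = 547.63 ppm.

C ≈ 548 ppm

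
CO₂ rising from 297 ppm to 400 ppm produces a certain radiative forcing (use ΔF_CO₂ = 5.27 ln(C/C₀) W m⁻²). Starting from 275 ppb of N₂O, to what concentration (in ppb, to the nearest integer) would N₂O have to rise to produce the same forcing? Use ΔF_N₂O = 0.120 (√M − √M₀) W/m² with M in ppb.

CO₂ forcing: 5.27 × ln(400/297) = 5.27 × 0.297732 = 1.56905 W/m².
Set 0.120(√M − √275) = 1.56905: √M = 1.56905/0.120 + √275 = 13.0754 + 16.5831 = 29.6585.
M = (29.6585)² = 879.63 ppb.

M ≈ 880 ppb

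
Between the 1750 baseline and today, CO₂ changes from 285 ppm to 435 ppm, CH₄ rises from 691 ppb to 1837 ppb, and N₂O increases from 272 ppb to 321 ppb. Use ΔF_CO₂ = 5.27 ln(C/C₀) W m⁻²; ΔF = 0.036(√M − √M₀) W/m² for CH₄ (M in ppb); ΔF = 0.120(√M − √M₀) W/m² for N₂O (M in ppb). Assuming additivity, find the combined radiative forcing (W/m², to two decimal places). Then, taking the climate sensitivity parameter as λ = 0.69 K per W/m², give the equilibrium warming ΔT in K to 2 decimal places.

ΔF = 3.00 W/m²; ΔT = 2.07 K

CO₂: 5.27 × ln(435/285) = 5.27 × ln(1.52632) = 5.27 × 0.42286 = 2.2285 W/m².
CH₄: 0.036 × (√1837 − √691) = 0.036 × (42.8602 − 26.2869) = 0.036 × 16.5733 = 0.5966 W/m².
N₂O: 0.120 × (√321 − √272) = 0.120 × (17.9165 − 16.4924) = 0.120 × 1.4241 = 0.1709 W/m².
Total ΔF = 2.2285 + 0.5966 + 0.1709 = 2.9960 W/m².
ΔT = λ ΔF = 0.69 × 3.00 = 2.0700 K.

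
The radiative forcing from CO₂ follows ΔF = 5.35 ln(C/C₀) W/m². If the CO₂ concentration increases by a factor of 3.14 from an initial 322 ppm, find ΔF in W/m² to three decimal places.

Because the forcing depends only on the ratio C/C₀, the initial concentration does not enter.
ΔF = 5.35 × ln(3.14) = 5.35 × 1.14422 = 6.1216 W/m².

ΔF = 6.122 W/m²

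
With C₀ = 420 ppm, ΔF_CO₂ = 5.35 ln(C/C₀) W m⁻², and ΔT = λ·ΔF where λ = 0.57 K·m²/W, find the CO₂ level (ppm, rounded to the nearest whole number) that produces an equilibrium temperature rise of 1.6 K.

C ≈ 710 ppm

Required forcing: ΔF = ΔT/λ = 1.6/0.57 = 2.8070 W/m².
Then ln(C/420) = ΔF/5.35 = 2.8070/5.35 = 0.52467.
So C = 420 × e^0.52467 = 420 × 1.68990 = 709.76 ppm.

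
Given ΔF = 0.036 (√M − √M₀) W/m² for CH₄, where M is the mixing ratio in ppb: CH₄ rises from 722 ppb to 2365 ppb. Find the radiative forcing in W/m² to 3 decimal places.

CH₄: 0.036 × (√2365 − √722) = 0.036 × (48.6313 − 26.8701) = 0.036 × 21.7612 = 0.7834 W/m².

ΔF = 0.783 W/m²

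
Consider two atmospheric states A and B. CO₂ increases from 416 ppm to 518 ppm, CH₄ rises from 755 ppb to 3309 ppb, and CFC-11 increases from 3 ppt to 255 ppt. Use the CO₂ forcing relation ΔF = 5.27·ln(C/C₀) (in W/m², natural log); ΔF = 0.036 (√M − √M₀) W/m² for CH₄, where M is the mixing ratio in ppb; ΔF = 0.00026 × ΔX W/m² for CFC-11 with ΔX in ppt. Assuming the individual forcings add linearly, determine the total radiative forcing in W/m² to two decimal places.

CO₂: 5.27 × ln(518/416) = 5.27 × ln(1.24519) = 5.27 × 0.21929 = 1.1557 W/m².
CH₄: 0.036 × (√3309 − √755) = 0.036 × (57.5239 − 27.4773) = 0.036 × 30.0466 = 1.0817 W/m².
CFC-11: ΔF = 0.00026 × (255 − 3) = 0.00026 × 252 = 0.0655 W/m².
Total ΔF = 1.1557 + 1.0817 + 0.0655 = 2.3029 W/m².

ΔF = 2.30 W/m²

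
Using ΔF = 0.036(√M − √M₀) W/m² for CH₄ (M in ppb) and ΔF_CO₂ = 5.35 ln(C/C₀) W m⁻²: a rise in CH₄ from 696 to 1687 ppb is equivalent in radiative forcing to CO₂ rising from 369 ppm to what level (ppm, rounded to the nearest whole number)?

CH₄ forcing: 0.036 × (√1687 − √696) = 0.036 × (41.0731 − 26.3818) = 0.036 × 14.6913 = 0.52889 W/m².
Set 5.35 ln(C/369) = 0.52889: ln(C/369) = 0.52889/5.35 = 0.09886, so C = 369 × e^0.09886 = 369 × 1.10391 = 407.34 ppm.

C ≈ 407 ppm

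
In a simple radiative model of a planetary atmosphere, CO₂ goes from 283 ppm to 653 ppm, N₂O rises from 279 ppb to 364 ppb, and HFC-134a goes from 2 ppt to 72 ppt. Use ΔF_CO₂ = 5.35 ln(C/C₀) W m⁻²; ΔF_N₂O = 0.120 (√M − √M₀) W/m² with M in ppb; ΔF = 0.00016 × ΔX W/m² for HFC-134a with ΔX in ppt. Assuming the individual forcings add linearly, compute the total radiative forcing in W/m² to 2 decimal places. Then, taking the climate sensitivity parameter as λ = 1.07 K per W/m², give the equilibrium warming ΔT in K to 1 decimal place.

ΔF = 4.77 W/m²; ΔT = 5.1 K

CO₂: 5.35 × ln(653/283) = 5.35 × ln(2.30742) = 5.35 × 0.83613 = 4.4733 W/m².
N₂O: 0.120 × (√364 − √279) = 0.120 × (19.0788 − 16.7033) = 0.120 × 2.3755 = 0.2851 W/m².
HFC-134a: ΔF = 0.00016 × (72 − 2) = 0.00016 × 70 = 0.0112 W/m².
Total ΔF = 4.4733 + 0.2851 + 0.0112 = 4.7696 W/m².
ΔT = λ ΔF = 1.07 × 4.77 = 5.1039 K.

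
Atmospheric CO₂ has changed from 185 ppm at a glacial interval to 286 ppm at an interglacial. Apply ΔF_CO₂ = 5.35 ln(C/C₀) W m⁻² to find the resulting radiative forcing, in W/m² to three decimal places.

ΔF = 2.331 W/m²

CO₂: 5.35 × ln(286/185) = 5.35 × ln(1.54595) = 5.35 × 0.43564 = 2.3307 W/m².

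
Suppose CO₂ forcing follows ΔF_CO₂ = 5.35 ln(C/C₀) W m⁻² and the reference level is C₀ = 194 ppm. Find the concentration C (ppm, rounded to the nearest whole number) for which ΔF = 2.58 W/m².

C ≈ 314 ppm

Set 5.35 ln(C/194) = 2.58, so ln(C/194) = 2.58/5.35 = 0.48224.
Then C/194 = e^0.48224 = 1.61970, giving C = 194 × 1.61970 = 314.22 ppm.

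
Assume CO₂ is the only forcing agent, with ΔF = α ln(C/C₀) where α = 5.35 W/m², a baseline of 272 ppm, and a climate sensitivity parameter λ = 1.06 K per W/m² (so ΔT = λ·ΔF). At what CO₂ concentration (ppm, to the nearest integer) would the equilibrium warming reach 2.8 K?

Required forcing: ΔF = ΔT/λ = 2.8/1.06 = 2.6415 W/m².
Then ln(C/272) = ΔF/5.35 = 2.6415/5.35 = 0.49374.
So C = 272 × e^0.49374 = 272 × 1.63843 = 445.65 ppm.

C ≈ 446 ppm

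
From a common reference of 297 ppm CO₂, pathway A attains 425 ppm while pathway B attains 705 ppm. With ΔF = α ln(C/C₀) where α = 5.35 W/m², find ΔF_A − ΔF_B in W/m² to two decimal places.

ΔF_A − ΔF_B = -2.71 W/m²

ΔF_A = 5.35 ln(425/297) = 5.35 × 0.35836 = 1.9172 W/m².
ΔF_B = 5.35 ln(705/297) = 5.35 × 0.86447 = 4.6249 W/m².
Difference: 1.9172 − 4.6249 = -2.7077 W/m².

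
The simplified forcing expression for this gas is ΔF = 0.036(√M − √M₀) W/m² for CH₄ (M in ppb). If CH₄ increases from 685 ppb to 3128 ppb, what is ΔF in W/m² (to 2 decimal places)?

ΔF = 1.07 W/m²

CH₄: 0.036 × (√3128 − √685) = 0.036 × (55.9285 − 26.1725) = 0.036 × 29.7560 = 1.0712 W/m².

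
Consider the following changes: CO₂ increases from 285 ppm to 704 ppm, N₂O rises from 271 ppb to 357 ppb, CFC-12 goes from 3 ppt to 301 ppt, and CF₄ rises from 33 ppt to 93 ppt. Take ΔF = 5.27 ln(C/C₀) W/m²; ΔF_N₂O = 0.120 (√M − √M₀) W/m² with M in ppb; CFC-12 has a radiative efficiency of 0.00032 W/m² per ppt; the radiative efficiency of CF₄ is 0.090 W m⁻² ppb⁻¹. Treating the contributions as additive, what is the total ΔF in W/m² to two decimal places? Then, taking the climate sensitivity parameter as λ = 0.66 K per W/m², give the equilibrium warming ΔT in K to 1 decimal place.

ΔF = 5.16 W/m²; ΔT = 3.4 K

CO₂: 5.27 × ln(704/285) = 5.27 × ln(2.47018) = 5.27 × 0.90429 = 4.7656 W/m².
N₂O: 0.120 × (√357 − √271) = 0.120 × (18.8944 − 16.4621) = 0.120 × 2.4323 = 0.2919 W/m².
CFC-12: ΔF = 0.00032 × (301 − 3) = 0.00032 × 298 = 0.0954 W/m².
CF₄: Δ = 93 − 33 = 60 ppt = 0.060 ppb; ΔF = 0.090 × 0.060 = 0.0054 W/m².
Total ΔF = 4.7656 + 0.2919 + 0.0954 + 0.0054 = 5.1583 W/m².
ΔT = λ ΔF = 0.66 × 5.16 = 3.4056 K.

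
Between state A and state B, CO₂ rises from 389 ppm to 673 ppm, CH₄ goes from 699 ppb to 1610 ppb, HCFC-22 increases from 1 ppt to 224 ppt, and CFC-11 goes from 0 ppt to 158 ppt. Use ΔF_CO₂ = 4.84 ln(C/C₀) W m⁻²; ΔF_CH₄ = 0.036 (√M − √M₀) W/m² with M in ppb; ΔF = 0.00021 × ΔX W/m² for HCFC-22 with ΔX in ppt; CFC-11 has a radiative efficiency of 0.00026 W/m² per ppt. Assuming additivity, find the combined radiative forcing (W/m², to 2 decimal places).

CO₂: 4.84 × ln(673/389) = 4.84 × ln(1.73008) = 4.84 × 0.54817 = 2.6531 W/m².
CH₄: 0.036 × (√1610 − √699) = 0.036 × (40.1248 − 26.4386) = 0.036 × 13.6862 = 0.4927 W/m².
HCFC-22: ΔF = 0.00021 × (224 − 1) = 0.00021 × 223 = 0.0468 W/m².
CFC-11: ΔF = 0.00026 × (158 − 0) = 0.00026 × 158 = 0.0411 W/m².
Total ΔF = 2.6531 + 0.4927 + 0.0468 + 0.0411 = 3.2337 W/m².

ΔF = 3.23 W/m²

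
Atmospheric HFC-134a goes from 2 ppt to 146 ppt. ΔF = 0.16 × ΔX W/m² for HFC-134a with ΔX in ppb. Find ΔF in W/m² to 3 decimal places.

ΔF = 0.023 W/m²

HFC-134a: Δ = 146 − 2 = 144 ppt = 0.144 ppb; ΔF = 0.16 × 0.144 = 0.0230 W/m².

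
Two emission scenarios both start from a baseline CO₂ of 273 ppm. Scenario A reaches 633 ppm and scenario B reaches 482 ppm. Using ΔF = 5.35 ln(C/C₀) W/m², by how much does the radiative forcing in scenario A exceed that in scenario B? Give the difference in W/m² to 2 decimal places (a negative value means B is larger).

ΔF_A = 5.35 ln(633/273) = 5.35 × 0.84100 = 4.4994 W/m².
ΔF_B = 5.35 ln(482/273) = 5.35 × 0.56847 = 3.0413 W/m².
Difference: 4.4994 − 3.0413 = 1.4581 W/m².

ΔF_A − ΔF_B = 1.46 W/m²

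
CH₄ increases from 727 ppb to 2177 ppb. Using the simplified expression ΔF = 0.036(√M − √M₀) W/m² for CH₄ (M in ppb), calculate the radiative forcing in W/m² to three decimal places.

CH₄: 0.036 × (√2177 − √727) = 0.036 × (46.6583 − 26.9629) = 0.036 × 19.6954 = 0.7090 W/m².

ΔF = 0.709 W/m²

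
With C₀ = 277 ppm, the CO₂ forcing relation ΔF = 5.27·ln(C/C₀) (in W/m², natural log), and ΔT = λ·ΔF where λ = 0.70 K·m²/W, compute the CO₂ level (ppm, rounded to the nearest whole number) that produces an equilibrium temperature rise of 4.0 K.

Required forcing: ΔF = ΔT/λ = 4.0/0.70 = 5.7143 W/m².
Then ln(C/277) = ΔF/5.27 = 5.7143/5.27 = 1.08431.
So C = 277 × e^1.08431 = 277 × 2.95740 = 819.20 ppm.

C ≈ 819 ppm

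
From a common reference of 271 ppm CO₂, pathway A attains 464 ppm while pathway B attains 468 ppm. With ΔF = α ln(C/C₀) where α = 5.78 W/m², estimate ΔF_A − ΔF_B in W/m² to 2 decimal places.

ΔF_A − ΔF_B = -0.05 W/m²

ΔF_A = 5.78 ln(464/271) = 5.78 × 0.53777 = 3.1083 W/m².
ΔF_B = 5.78 ln(468/271) = 5.78 × 0.54635 = 3.1579 W/m².
Difference: 3.1083 − 3.1579 = -0.0496 W/m².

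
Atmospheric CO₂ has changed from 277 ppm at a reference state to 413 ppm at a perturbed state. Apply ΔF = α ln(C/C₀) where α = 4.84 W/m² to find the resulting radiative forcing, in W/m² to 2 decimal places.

CO₂: 4.84 × ln(413/277) = 4.84 × ln(1.49097) = 4.84 × 0.39943 = 1.9332 W/m².

ΔF = 1.93 W/m²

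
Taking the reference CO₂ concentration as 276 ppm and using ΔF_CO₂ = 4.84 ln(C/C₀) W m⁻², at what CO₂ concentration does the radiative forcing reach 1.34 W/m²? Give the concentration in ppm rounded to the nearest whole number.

Set 4.84 ln(C/276) = 1.34, so ln(C/276) = 1.34/4.84 = 0.27686.
Then C/276 = e^0.27686 = 1.31898, giving C = 276 × 1.31898 = 364.04 ppm.

C ≈ 364 ppm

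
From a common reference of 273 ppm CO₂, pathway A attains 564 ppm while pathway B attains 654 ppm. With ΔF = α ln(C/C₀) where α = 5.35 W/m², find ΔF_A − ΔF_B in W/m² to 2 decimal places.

ΔF_A = 5.35 ln(564/273) = 5.35 × 0.72558 = 3.8819 W/m².
ΔF_B = 5.35 ln(654/273) = 5.35 × 0.87364 = 4.6740 W/m².
Difference: 3.8819 − 4.6740 = -0.7921 W/m².
(Equivalently, ΔF_A − ΔF_B = 5.35 ln(564/654) = 5.35 × -0.14805 = -0.7921 W/m².)

ΔF_A − ΔF_B = -0.79 W/m²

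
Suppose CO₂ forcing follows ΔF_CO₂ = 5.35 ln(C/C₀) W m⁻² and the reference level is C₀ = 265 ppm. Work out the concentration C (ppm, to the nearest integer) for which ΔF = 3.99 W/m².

Set 5.35 ln(C/265) = 3.99, so ln(C/265) = 3.99/5.35 = 0.74579.
Then C/265 = e^0.74579 = 2.10811, giving C = 265 × 2.10811 = 558.65 ppm.

C ≈ 559 ppm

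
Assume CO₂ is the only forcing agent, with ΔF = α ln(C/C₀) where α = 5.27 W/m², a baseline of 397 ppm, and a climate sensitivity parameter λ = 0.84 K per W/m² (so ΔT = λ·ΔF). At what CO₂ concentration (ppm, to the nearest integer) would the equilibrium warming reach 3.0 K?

Required forcing: ΔF = ΔT/λ = 3.0/0.84 = 3.5714 W/m².
Then ln(C/397) = ΔF/5.27 = 3.5714/5.27 = 0.67769.
So C = 397 × e^0.67769 = 397 × 1.96932 = 781.82 ppm.

C ≈ 782 ppm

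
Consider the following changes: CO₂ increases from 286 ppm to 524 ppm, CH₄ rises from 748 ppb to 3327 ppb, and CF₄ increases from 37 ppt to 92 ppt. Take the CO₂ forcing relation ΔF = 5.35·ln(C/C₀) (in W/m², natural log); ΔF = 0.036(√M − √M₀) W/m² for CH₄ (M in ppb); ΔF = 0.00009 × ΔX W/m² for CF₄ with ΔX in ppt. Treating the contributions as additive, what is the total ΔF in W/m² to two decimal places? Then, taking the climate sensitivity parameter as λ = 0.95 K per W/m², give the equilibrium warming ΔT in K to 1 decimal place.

ΔF = 4.34 W/m²; ΔT = 4.1 K

CO₂: 5.35 × ln(524/286) = 5.35 × ln(1.83217) = 5.35 × 0.60550 = 3.2394 W/m².
CH₄: 0.036 × (√3327 − √748) = 0.036 × (57.6802 − 27.3496) = 0.036 × 30.3306 = 1.0919 W/m².
CF₄: ΔF = 0.00009 × (92 − 37) = 0.00009 × 55 = 0.0050 W/m².
Total ΔF = 3.2394 + 1.0919 + 0.0050 = 4.3363 W/m².
ΔT = λ ΔF = 0.95 × 4.34 = 4.1230 K.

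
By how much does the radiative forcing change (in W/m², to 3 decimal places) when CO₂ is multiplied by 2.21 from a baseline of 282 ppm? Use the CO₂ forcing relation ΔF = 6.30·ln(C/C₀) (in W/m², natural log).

ΔF = 6.30 × ln(2.21) = 6.30 × 0.79299 = 4.9958 W/m².

ΔF = 4.996 W/m²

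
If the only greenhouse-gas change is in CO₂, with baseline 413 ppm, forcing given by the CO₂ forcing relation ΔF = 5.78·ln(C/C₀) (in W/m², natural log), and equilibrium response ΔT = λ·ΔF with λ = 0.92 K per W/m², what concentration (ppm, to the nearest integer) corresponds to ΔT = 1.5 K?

C ≈ 548 ppm

Required forcing: ΔF = ΔT/λ = 1.5/0.92 = 1.6304 W/m².
Then ln(C/413) = ΔF/5.78 = 1.6304/5.78 = 0.28208.
So C = 413 × e^0.28208 = 413 × 1.32588 = 547.59 ppm.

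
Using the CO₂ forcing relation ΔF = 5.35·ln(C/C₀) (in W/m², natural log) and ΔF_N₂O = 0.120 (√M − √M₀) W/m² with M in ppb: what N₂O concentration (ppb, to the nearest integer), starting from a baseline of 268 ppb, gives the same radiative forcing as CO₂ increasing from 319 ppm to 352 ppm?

M ≈ 431 ppb

CO₂ forcing: 5.35 × ln(352/319) = 5.35 × 0.098440 = 0.52665 W/m².
Set 0.120(√M − √268) = 0.52665: √M = 0.52665/0.120 + √268 = 4.3888 + 16.3707 = 20.7595.
M = (20.7595)² = 430.96 ppb.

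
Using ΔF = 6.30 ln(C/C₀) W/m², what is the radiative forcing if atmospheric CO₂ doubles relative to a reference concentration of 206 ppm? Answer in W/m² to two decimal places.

ΔF = 6.30 × ln(2) = 6.30 × 0.69315 = 4.3668 W/m².

ΔF = 4.37 W/m²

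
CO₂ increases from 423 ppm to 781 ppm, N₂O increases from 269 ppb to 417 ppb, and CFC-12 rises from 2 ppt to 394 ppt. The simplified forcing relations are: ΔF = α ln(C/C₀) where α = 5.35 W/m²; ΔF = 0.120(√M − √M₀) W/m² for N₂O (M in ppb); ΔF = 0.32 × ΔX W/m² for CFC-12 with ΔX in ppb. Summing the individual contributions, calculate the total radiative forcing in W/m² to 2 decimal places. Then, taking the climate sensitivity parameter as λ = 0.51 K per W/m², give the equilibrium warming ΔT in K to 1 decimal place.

CO₂: 5.35 × ln(781/423) = 5.35 × ln(1.84634) = 5.35 × 0.61321 = 3.2807 W/m².
N₂O: 0.120 × (√417 − √269) = 0.120 × (20.4206 − 16.4012) = 0.120 × 4.0194 = 0.4823 W/m².
CFC-12: Δ = 394 − 2 = 392 ppt = 0.392 ppb; ΔF = 0.32 × 0.392 = 0.1254 W/m².
Total ΔF = 3.2807 + 0.4823 + 0.1254 = 3.8884 W/m².
ΔT = λ ΔF = 0.51 × 3.89 = 1.9839 K.

ΔF = 3.89 W/m²; ΔT = 2.0 K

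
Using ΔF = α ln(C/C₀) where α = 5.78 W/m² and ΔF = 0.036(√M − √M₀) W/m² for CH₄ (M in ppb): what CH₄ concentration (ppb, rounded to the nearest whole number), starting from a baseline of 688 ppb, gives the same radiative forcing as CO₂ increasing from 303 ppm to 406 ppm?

M ≈ 5360 ppb

CO₂ forcing: 5.78 × ln(406/303) = 5.78 × 0.292620 = 1.69134 W/m².
Set 0.036(√M − √688) = 1.69134: √M = 1.69134/0.036 + √688 = 46.9817 + 26.2298 = 73.2115.
M = (73.2115)² = 5359.92 ppb.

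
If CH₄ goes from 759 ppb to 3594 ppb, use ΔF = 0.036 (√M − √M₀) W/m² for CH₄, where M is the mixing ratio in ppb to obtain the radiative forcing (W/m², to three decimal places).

CH₄: 0.036 × (√3594 − √759) = 0.036 × (59.9500 − 27.5500) = 0.036 × 32.4000 = 1.1664 W/m².

ΔF = 1.166 W/m²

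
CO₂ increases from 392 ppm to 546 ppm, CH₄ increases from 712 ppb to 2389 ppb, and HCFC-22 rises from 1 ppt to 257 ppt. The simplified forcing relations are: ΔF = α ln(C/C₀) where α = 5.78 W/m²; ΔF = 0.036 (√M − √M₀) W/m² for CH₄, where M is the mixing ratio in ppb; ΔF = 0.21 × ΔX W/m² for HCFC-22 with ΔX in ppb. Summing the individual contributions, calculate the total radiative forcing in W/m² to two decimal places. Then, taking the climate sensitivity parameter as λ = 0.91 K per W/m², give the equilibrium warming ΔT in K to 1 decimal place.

ΔF = 2.77 W/m²; ΔT = 2.5 K

CO₂: 5.78 × ln(546/392) = 5.78 × ln(1.39286) = 5.78 × 0.33136 = 1.9153 W/m².
CH₄: 0.036 × (√2389 − √712) = 0.036 × (48.8774 − 26.6833) = 0.036 × 22.1941 = 0.7990 W/m².
HCFC-22: Δ = 257 − 1 = 256 ppt = 0.256 ppb; ΔF = 0.21 × 0.256 = 0.0538 W/m².
Total ΔF = 1.9153 + 0.7990 + 0.0538 = 2.7681 W/m².
ΔT = λ ΔF = 0.91 × 2.77 = 2.5207 K.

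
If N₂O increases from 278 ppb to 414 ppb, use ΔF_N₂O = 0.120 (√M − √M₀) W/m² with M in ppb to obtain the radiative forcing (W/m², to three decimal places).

ΔF = 0.441 W/m²

N₂O: 0.120 × (√414 − √278) = 0.120 × (20.3470 − 16.6733) = 0.120 × 3.6737 = 0.4408 W/m².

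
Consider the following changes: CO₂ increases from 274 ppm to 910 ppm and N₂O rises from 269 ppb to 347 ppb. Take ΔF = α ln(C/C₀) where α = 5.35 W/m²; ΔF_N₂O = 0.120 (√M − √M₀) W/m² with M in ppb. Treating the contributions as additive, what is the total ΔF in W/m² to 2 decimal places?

ΔF = 6.69 W/m²

CO₂: 5.35 × ln(910/274) = 5.35 × ln(3.32117) = 5.35 × 1.20032 = 6.4217 W/m².
N₂O: 0.120 × (√347 − √269) = 0.120 × (18.6279 − 16.4012) = 0.120 × 2.2267 = 0.2672 W/m².
Total ΔF = 6.4217 + 0.2672 = 6.6889 W/m².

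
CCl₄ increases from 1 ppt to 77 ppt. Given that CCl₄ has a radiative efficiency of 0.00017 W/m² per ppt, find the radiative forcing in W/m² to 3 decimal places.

ΔF = 0.013 W/m²

CCl₄: ΔF = 0.00017 × (77 − 1) = 0.00017 × 76 = 0.0129 W/m².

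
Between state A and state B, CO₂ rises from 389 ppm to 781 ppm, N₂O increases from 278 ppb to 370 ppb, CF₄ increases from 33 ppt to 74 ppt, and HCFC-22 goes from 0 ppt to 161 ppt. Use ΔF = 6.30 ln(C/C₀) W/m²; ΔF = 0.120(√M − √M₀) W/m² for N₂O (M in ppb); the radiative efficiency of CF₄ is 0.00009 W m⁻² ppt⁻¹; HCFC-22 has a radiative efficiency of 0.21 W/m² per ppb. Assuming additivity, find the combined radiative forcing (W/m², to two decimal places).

CO₂: 6.30 × ln(781/389) = 6.30 × ln(2.00771) = 6.30 × 0.69699 = 4.3910 W/m².
N₂O: 0.120 × (√370 − √278) = 0.120 × (19.2354 − 16.6733) = 0.120 × 2.5621 = 0.3075 W/m².
CF₄: ΔF = 0.00009 × (74 − 33) = 0.00009 × 41 = 0.0037 W/m².
HCFC-22: Δ = 161 − 0 = 161 ppt = 0.161 ppb; ΔF = 0.21 × 0.161 = 0.0338 W/m².
Total ΔF = 4.3910 + 0.3075 + 0.0037 + 0.0338 = 4.7360 W/m².

ΔF = 4.74 W/m²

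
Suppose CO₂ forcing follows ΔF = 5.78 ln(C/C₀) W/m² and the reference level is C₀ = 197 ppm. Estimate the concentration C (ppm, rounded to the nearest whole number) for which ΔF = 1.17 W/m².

Set 5.78 ln(C/197) = 1.17, so ln(C/197) = 1.17/5.78 = 0.20242.
Then C/197 = e^0.20242 = 1.22436, giving C = 197 × 1.22436 = 241.20 ppm.

C ≈ 241 ppm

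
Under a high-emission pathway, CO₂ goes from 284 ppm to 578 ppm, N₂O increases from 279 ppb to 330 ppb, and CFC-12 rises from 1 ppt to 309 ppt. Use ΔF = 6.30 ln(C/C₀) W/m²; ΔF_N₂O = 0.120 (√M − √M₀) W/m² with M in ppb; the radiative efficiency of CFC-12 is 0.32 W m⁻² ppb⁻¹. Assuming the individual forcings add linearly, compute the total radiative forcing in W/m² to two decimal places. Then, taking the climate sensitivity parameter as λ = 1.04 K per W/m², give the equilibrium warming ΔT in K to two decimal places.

CO₂: 6.30 × ln(578/284) = 6.30 × ln(2.03521) = 6.30 × 0.71060 = 4.4768 W/m².
N₂O: 0.120 × (√330 − √279) = 0.120 × (18.1659 − 16.7033) = 0.120 × 1.4626 = 0.1755 W/m².
CFC-12: Δ = 309 − 1 = 308 ppt = 0.308 ppb; ΔF = 0.32 × 0.308 = 0.0986 W/m².
Total ΔF = 4.4768 + 0.1755 + 0.0986 = 4.7509 W/m².
ΔT = λ ΔF = 1.04 × 4.75 = 4.9400 K.

ΔF = 4.75 W/m²; ΔT = 4.94 K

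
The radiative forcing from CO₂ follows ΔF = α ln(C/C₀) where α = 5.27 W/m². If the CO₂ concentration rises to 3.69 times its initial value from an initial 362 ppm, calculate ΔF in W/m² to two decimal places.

ΔF = 6.88 W/m²

ΔF = 5.27 × ln(3.69) = 5.27 × 1.30563 = 6.8807 W/m².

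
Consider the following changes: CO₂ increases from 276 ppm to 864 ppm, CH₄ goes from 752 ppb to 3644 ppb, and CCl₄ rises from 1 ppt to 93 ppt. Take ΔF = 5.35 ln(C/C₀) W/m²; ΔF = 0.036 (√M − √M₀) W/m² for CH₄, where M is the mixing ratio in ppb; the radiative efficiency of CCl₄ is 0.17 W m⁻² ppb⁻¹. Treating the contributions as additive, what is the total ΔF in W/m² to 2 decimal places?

CO₂: 5.35 × ln(864/276) = 5.35 × ln(3.13043) = 5.35 × 1.14117 = 6.1053 W/m².
CH₄: 0.036 × (√3644 − √752) = 0.036 × (60.3656 − 27.4226) = 0.036 × 32.9430 = 1.1859 W/m².
CCl₄: Δ = 93 − 1 = 92 ppt = 0.092 ppb; ΔF = 0.17 × 0.092 = 0.0156 W/m².
Total ΔF = 6.1053 + 1.1859 + 0.0156 = 7.3068 W/m².

ΔF = 7.31 W/m²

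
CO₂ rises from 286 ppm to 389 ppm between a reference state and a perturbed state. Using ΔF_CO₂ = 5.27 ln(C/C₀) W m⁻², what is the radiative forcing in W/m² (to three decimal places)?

CO₂: 5.27 × ln(389/286) = 5.27 × ln(1.36014) = 5.27 × 0.30759 = 1.6210 W/m².

ΔF = 1.621 W/m²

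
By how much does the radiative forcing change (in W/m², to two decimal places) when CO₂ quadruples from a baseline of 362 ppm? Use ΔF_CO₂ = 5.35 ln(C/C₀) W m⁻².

ΔF = 5.35 × ln(4) = 5.35 × 1.38629 = 7.4167 W/m².

ΔF = 7.42 W/m²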